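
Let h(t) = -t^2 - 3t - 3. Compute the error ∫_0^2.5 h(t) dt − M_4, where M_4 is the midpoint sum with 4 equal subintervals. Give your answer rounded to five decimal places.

Exact integral: ∫_0^2.5 h(t) dt ≈ -22.0833333.
M_4 ≈ -22.0019531.
Error ≈ -22.0833333 − (-22.0019531) ≈ -0.08138.

-0.08138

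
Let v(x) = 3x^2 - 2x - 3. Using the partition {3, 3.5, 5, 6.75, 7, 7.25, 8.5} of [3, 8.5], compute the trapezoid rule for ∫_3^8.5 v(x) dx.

512.796875

Subinterval widths: 0.5, 1.5, 1.75, 0.25, 0.25, 1.25.
v(3) = 18, v(3.5) = 26.75, v(5) = 62, v(6.75) = 120.1875, v(7) = 130, v(7.25) = 140.1875, v(8.5) = 196.75.
On each subinterval the trapezoid contributes (Δx_i/2)·[v(x_{i-1}) + v(x_i)].
Sum = 512.796875.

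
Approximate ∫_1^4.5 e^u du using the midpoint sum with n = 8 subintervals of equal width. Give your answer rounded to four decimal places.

Δu = (4.5 − 1)/8 = 0.4375.
Midpoints: 1.21875, 1.65625, 2.09375, 2.53125, 2.96875, 3.40625, 3.84375, 4.28125.
f(1.21875) ≈ 3.3830, f(1.65625) ≈ 5.2396, f(2.09375) ≈ 8.1153, f(2.53125) ≈ 12.5692, f(2.96875) ≈ 19.4676, f(3.40625) ≈ 30.1520, f(3.84375) ≈ 46.7003, f(4.28125) ≈ 72.3308.
Sum = Δu · [f(1.21875) + f(1.65625) + f(2.09375) + ...].
Sum ≈ 86.6065.

86.6065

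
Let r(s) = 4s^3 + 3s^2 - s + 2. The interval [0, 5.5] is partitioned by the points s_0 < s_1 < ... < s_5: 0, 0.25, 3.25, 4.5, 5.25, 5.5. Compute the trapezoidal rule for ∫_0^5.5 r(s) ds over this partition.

1205.9375

Subinterval widths: 0.25, 3, 1.25, 0.75, 0.25.
r(0) = 2, r(0.25) = 2, r(3.25) = 167.75, r(4.5) = 422.75, r(5.25) = 658.25, r(5.5) = 752.75.
On each subinterval the trapezoid contributes (Δs_i/2)·[r(s_{i-1}) + r(s_i)].
Sum = 1205.9375.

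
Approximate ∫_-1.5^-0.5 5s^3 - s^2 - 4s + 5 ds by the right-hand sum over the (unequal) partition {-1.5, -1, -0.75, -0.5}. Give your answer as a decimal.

4.36328125

Subinterval widths: 0.5, 0.25, 0.25.
Right endpoints: -1, -0.75, -0.5.
f(-1) = 3, f(-0.75) = 5.328125, f(-0.5) = 6.125.
Sum = Σ Δs_i · f(s_i).
Sum = 4.36328125.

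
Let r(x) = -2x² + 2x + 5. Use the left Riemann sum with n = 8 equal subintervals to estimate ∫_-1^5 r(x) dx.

-17.625

Δx = (5 − (-1))/8 = 0.75.
Left endpoints: -1, -0.25, 0.5, 1.25, 2, 2.75, 3.5, 4.25.
r(-1) = 1, r(-0.25) = 4.375, r(0.5) = 5.5, r(1.25) = 4.375, r(2) = 1, r(2.75) = -4.625, r(3.5) = -12.5, r(4.25) = -22.625.
Sum = Δx · [r(-1) + r(-0.25) + r(0.5) + ...].
Sum = -17.625.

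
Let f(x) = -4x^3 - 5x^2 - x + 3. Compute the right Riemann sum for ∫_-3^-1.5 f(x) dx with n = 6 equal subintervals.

37

Δx = (-1.5 − (-3))/6 = 0.25.
Right endpoints: -2.75, -2.5, -2.25, -2, -1.75, -1.5.
f(-2.75) = 51.125, f(-2.5) = 36.75, f(-2.25) = 25.5, f(-2) = 17, f(-1.75) = 10.875, f(-1.5) = 6.75.
Sum = Δx · [f(-2.75) + f(-2.5) + f(-2.25) + ...].
Sum = 37.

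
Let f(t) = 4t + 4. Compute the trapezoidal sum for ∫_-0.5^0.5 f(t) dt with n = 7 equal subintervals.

4

Δt = (0.5 − (-0.5))/7 = 1/7.
f(-0.5) = 2, f(-5/14) = 18/7, f(-3/14) = 22/7, f(-1/14) = 26/7, f(1/14) = 30/7, f(3/14) = 34/7, f(5/14) = 38/7, f(0.5) = 6.
T_7 = (Δt/2)·[f(t_0) + 2f(t_1) + ... + 2f(t_{6}) + f(t_7)].
Sum = 4.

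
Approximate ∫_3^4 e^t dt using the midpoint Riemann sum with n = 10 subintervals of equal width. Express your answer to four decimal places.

34.4982

Δt = (4 − 3)/10 = 0.1.
Midpoints: 3.05, 3.15, 3.25, 3.35, 3.45, 3.55, 3.65, 3.75, 3.85, 3.95.
f(3.05) ≈ 21.1153, f(3.15) ≈ 23.3361, f(3.25) ≈ 25.7903, f(3.35) ≈ 28.5027, f(3.45) ≈ 31.5004, f(3.55) ≈ 34.8133, f(3.65) ≈ 38.4747, f(3.75) ≈ 42.5211, f(3.85) ≈ 46.9931, f(3.95) ≈ 51.9354.
Sum = Δt · [f(3.05) + f(3.15) + f(3.25) + ...].
Sum ≈ 34.4982.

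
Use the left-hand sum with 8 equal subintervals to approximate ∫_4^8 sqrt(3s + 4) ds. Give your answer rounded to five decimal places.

Δs = (8 − 4)/8 = 0.5.
Left endpoints: 4, 4.5, 5, 5.5, 6, 6.5, 7, 7.5.
f(4) ≈ 4.00000, f(4.5) ≈ 4.18330, f(5) ≈ 4.35890, f(5.5) ≈ 4.52769, f(6) ≈ 4.69042, f(6.5) ≈ 4.84768, f(7) ≈ 5.00000, f(7.5) ≈ 5.14782.
Sum = Δs · [f(4) + f(4.5) + f(5) + ...].
Sum ≈ 18.37790.

18.37790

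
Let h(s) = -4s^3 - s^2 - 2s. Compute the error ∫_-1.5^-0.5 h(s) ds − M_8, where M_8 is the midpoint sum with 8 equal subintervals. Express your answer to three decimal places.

Exact integral: ∫_-1.5^-0.5 h(s) ds ≈ 5.91667.
M_8 = 5.90234375.
Error ≈ 5.91667 − 5.90234375 ≈ 0.014.

0.014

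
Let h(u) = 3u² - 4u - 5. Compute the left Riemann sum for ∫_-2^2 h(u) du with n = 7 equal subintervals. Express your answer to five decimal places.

1.22449

Δu = (2 − (-2))/7 = 4/7.
Left endpoints: -2, -10/7, -6/7, -2/7, 2/7, 6/7, 10/7.
h(-2) = 15, h(-10/7) = 335/49, h(-6/7) = 31/49, h(-2/7) = -177/49, h(2/7) = -289/49, h(6/7) = -305/49, h(10/7) = -225/49.
Sum = Δu · [h(-2) + h(-10/7) + h(-6/7) + ...].
Sum ≈ 1.22449.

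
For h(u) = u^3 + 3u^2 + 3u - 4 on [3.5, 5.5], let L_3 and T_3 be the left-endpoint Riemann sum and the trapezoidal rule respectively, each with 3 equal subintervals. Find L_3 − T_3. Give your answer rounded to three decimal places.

-61.167

L_3 ≈ 275.02778.
T_3 ≈ 336.19444.
L_3 − T_3 ≈ -61.167.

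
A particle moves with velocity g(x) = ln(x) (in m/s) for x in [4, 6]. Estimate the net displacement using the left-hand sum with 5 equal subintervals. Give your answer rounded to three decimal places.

Δx = (6 − 4)/5 = 0.4.
Left endpoints: 4, 4.4, 4.8, 5.2, 5.6.
g(4) ≈ 1.386, g(4.4) ≈ 1.482, g(4.8) ≈ 1.569, g(5.2) ≈ 1.649, g(5.6) ≈ 1.723.
Sum = Δx · [g(4) + g(4.4) + g(4.8) + g(5.2) + g(5.6)].
Sum ≈ 3.123.

3.123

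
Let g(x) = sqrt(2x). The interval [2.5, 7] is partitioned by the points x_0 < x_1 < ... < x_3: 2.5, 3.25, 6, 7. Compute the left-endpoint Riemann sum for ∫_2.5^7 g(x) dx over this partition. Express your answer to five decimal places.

Subinterval widths: 0.75, 2.75, 1.
Left endpoints: 2.5, 3.25, 6.
g(2.5) ≈ 2.23607, g(3.25) ≈ 2.54951, g(6) ≈ 3.46410.
Sum = Σ Δx_i · g(x_i).
Sum ≈ 12.15230.

12.15230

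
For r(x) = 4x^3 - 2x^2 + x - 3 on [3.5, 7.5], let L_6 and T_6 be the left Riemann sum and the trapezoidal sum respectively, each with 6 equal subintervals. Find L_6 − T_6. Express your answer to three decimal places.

-477.333

L_6 ≈ 2312.96296.
T_6 ≈ 2790.29630.
L_6 − T_6 ≈ -477.333.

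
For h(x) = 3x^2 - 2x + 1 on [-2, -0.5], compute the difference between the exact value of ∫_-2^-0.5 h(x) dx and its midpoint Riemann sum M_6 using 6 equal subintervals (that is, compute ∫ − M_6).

0.0234375

Exact integral: ∫_-2^-0.5 h(x) dx = 13.125.
M_6 = 13.1015625.
Error = 13.125 − 13.1015625 = 0.0234375.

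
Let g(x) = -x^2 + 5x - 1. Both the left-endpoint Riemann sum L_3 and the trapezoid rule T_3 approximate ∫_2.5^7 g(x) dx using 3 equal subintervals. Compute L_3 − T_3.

15.1875

L_3 = 6.75.
T_3 = -8.4375.
L_3 − T_3 = 15.1875.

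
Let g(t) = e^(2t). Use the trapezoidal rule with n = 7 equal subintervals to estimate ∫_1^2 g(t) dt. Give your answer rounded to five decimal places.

23.76490

Δt = (2 − 1)/7 = 1/7.
g(1) ≈ 7.38906, g(8/7) ≈ 9.83271, g(9/7) ≈ 13.08450, g(10/7) ≈ 17.41171, g(11/7) ≈ 23.16997, g(12/7) ≈ 30.83256, g(13/7) ≈ 41.02927, g(2) ≈ 54.59815.
T_7 = (Δt/2)·[g(t_0) + 2g(t_1) + ... + 2g(t_{6}) + g(t_7)].
Sum ≈ 23.76490.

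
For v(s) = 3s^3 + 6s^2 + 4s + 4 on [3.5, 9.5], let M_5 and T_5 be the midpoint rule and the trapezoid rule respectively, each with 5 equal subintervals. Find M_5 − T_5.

-139.32

M_5 = 7758.81.
T_5 = 7898.13.
M_5 − T_5 = -139.32.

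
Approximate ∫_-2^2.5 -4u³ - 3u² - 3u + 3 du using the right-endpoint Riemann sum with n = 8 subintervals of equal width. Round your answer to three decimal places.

Δu = (2.5 − (-2))/8 = 0.5625.
Right endpoints: -1.4375, -0.875, -0.3125, 0.25, 0.8125, 1.375, 1.9375, 2.5.
f(-1.4375) = 13307/1024, f(-0.875) = 6.0078125, f(-0.3125) = 3857/1024, f(0.25) = 2, f(0.8125) = -3649/1024, f(1.375) = -17.1953125, f(1.9375) = -44203/1024, f(2.5) = -85.75.
Sum = Δu · [f(-1.4375) + f(-0.875) + f(-0.3125) + ...].
Sum ≈ -70.260.

-70.260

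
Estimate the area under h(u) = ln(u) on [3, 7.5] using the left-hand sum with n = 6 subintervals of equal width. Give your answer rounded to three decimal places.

Δu = (7.5 − 3)/6 = 0.75.
Left endpoints: 3, 3.75, 4.5, 5.25, 6, 6.75.
h(3) ≈ 1.099, h(3.75) ≈ 1.322, h(4.5) ≈ 1.504, h(5.25) ≈ 1.658, h(6) ≈ 1.792, h(6.75) ≈ 1.910.
Sum = Δu · [h(3) + h(3.75) + h(4.5) + ...].
Sum ≈ 6.963.

6.963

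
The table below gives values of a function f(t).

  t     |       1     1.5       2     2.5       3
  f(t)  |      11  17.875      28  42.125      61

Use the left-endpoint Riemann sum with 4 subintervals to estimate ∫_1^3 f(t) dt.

49.5

Δt = 0.5.
Sum = 0.5·[11 + 17.875 + 28 + 42.125] = 49.5.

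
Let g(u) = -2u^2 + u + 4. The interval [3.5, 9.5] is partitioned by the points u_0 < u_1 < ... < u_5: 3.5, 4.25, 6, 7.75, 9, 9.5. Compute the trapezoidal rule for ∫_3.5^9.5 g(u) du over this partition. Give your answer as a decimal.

Subinterval widths: 0.75, 1.75, 1.75, 1.25, 0.5.
g(3.5) = -17, g(4.25) = -27.875, g(6) = -62, g(7.75) = -108.375, g(9) = -149, g(9.5) = -167.
On each subinterval the trapezoid contributes (Δu_i/2)·[g(u_{i-1}) + g(u_i)].
Sum = -484.40625.

-484.40625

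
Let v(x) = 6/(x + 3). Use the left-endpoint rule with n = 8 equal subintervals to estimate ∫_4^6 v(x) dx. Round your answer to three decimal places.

Δx = (6 − 4)/8 = 0.25.
Left endpoints: 4, 4.25, 4.5, 4.75, 5, 5.25, 5.5, 5.75.
v(4) = 6/7, v(4.25) = 24/29, v(4.5) = 0.8, v(4.75) = 24/31, v(5) = 0.75, v(5.25) = 8/11, v(5.5) = 12/17, v(5.75) = 24/35.
Sum = Δx · [v(4) + v(4.25) + v(4.5) + ...].
Sum ≈ 1.532.

1.532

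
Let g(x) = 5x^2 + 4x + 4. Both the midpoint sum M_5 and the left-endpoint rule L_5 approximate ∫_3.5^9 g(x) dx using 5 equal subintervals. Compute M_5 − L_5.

192.84375

M_5 = 1300.26875.
L_5 = 1107.425.
M_5 − L_5 = 192.84375.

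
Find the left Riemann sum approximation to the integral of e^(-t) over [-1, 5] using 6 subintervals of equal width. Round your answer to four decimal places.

4.2896

Δt = (5 − (-1))/6 = 1.
Left endpoints: -1, 0, 1, 2, 3, 4.
f(-1) ≈ 2.7183, f(0) ≈ 1.0000, f(1) ≈ 0.3679, f(2) ≈ 0.1353, f(3) ≈ 0.0498, f(4) ≈ 0.0183.
Sum = Δt · [f(-1) + f(0) + f(1) + ...].
Sum ≈ 4.2896.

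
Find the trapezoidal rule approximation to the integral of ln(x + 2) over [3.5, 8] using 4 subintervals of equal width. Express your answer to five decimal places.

Δx = (8 − 3.5)/4 = 1.125.
f(3.5) ≈ 1.70475, f(4.625) ≈ 1.89085, f(5.75) ≈ 2.04769, f(6.875) ≈ 2.18324, f(8) ≈ 2.30259.
T_4 = (Δx/2)·[f(x_0) + 2f(x_1) + 2f(x_2) + 2f(x_3) + f(x_4)].
Sum ≈ 9.14113.

9.14113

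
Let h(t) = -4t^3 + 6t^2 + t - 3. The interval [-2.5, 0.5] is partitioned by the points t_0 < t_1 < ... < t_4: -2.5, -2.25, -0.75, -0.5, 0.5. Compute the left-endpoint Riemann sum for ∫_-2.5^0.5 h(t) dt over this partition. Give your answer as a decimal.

Subinterval widths: 0.25, 1.5, 0.25, 1.
Left endpoints: -2.5, -2.25, -0.75, -0.5.
h(-2.5) = 94.5, h(-2.25) = 70.6875, h(-0.75) = 1.3125, h(-0.5) = -1.5.
Sum = Σ Δt_i · h(t_i).
Sum = 128.484375.

128.484375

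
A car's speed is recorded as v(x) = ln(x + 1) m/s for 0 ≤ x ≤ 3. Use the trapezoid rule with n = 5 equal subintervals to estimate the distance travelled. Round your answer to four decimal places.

2.5230

Δx = (3 − 0)/5 = 0.6.
v(0) ≈ 0.0000, v(0.6) ≈ 0.4700, v(1.2) ≈ 0.7885, v(1.8) ≈ 1.0296, v(2.4) ≈ 1.2238, v(3) ≈ 1.3863.
T_5 = (Δx/2)·[v(x_0) + 2v(x_1) + ... + 2v(x_{4}) + v(x_5)].
Sum ≈ 2.5230.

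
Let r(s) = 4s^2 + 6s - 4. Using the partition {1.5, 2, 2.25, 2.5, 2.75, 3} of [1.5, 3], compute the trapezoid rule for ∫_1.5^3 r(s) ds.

Subinterval widths: 0.5, 0.25, 0.25, 0.25, 0.25.
r(1.5) = 14, r(2) = 24, r(2.25) = 29.75, r(2.5) = 36, r(2.75) = 42.75, r(3) = 50.
On each subinterval the trapezoid contributes (Δs_i/2)·[r(s_{i-1}) + r(s_i)].
Sum = 45.875.

45.875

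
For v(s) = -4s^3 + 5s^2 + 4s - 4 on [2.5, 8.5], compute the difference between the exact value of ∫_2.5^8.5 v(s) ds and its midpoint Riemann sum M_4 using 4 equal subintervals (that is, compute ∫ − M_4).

Exact integral: ∫_2.5^8.5 v(s) ds = -4075.5.
M_4 = -4006.875.
Error = -4075.5 − (-4006.875) = -68.625.

-68.625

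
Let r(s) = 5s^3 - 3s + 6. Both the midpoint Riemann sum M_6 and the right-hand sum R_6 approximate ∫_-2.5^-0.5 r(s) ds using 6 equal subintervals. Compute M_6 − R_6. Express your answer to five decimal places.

-10.66667

M_6 ≈ -27.3333333.
R_6 ≈ -16.6666667.
M_6 − R_6 ≈ -10.66667.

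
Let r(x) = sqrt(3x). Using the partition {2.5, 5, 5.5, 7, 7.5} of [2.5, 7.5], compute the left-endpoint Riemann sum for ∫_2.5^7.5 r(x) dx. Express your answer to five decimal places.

Subinterval widths: 2.5, 0.5, 1.5, 0.5.
Left endpoints: 2.5, 5, 5.5, 7.
r(2.5) ≈ 2.73861, r(5) ≈ 3.87298, r(5.5) ≈ 4.06202, r(7) ≈ 4.58258.
Sum = Σ Δx_i · r(x_i).
Sum ≈ 17.16734.

17.16734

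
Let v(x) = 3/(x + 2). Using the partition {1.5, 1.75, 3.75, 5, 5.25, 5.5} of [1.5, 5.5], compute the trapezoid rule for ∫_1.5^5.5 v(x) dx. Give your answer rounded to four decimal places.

Subinterval widths: 0.25, 2, 1.25, 0.25, 0.25.
v(1.5) = 6/7, v(1.75) = 0.8, v(3.75) = 12/23, v(5) = 3/7, v(5.25) = 12/29, v(5.5) = 0.4.
On each subinterval the trapezoid contributes (Δx_i/2)·[v(x_{i-1}) + v(x_i)].
Sum ≈ 2.3298.

2.3298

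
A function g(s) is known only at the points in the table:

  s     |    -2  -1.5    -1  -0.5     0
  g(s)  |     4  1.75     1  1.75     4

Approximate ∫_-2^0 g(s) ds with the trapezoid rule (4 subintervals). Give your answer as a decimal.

4.25

Δs = 0.5.
T_4 = (0.5/2)·[4 + 2·1.75 + 2·1 + 2·1.75 + 4] = 4.25.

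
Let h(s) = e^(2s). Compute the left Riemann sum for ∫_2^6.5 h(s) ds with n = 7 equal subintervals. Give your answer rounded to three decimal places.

108653.520

Δs = (6.5 − 2)/7 = 9/14.
Left endpoints: 2, 37/14, 23/7, 55/14, 32/7, 73/14, 41/7.
h(2) ≈ 54.598, h(37/14) ≈ 197.495, h(23/7) ≈ 714.390, h(55/14) ≈ 2584.127, h(32/7) ≈ 9347.434, h(73/14) ≈ 33812.013, h(41/7) ≈ 122306.530.
Sum = Δs · [h(2) + h(37/14) + h(23/7) + ...].
Sum ≈ 108653.520.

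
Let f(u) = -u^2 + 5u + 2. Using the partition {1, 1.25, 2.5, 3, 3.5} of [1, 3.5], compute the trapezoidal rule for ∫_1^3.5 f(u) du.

18.796875

Subinterval widths: 0.25, 1.25, 0.5, 0.5.
f(1) = 6, f(1.25) = 6.6875, f(2.5) = 8.25, f(3) = 8, f(3.5) = 7.25.
On each subinterval the trapezoid contributes (Δu_i/2)·[f(u_{i-1}) + f(u_i)].
Sum = 18.796875.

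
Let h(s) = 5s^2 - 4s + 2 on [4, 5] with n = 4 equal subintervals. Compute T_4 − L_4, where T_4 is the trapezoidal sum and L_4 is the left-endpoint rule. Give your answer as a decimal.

5.125

T_4 = 85.71875.
L_4 = 80.59375.
T_4 − L_4 = 5.125.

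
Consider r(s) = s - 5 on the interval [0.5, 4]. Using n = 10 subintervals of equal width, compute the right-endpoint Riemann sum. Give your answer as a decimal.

Δs = (4 − 0.5)/10 = 0.35.
Right endpoints: 0.85, 1.2, 1.55, 1.9, 2.25, 2.6, 2.95, 3.3, 3.65, 4.
r(0.85) = -4.15, r(1.2) = -3.8, r(1.55) = -3.45, r(1.9) = -3.1, r(2.25) = -2.75, r(2.6) = -2.4, r(2.95) = -2.05, r(3.3) = -1.7, r(3.65) = -1.35, r(4) = -1.
Sum = Δs · [r(0.85) + r(1.2) + r(1.55) + ...].
Sum = -9.0125.

-9.0125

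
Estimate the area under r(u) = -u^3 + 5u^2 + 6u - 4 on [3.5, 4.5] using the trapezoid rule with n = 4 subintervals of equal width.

35.34375

Δu = (4.5 − 3.5)/4 = 0.25.
r(3.5) = 35.375, r(3.75) = 36.078125, r(4) = 36, r(4.25) = 35.046875, r(4.5) = 33.125.
T_4 = (Δu/2)·[r(u_0) + 2r(u_1) + 2r(u_2) + 2r(u_3) + r(u_4)].
Sum = 35.34375.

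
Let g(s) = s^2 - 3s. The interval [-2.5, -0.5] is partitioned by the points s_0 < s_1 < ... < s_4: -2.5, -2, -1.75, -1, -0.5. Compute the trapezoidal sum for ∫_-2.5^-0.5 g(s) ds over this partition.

Subinterval widths: 0.5, 0.25, 0.75, 0.5.
g(-2.5) = 13.75, g(-2) = 10, g(-1.75) = 8.3125, g(-1) = 4, g(-0.5) = 1.75.
On each subinterval the trapezoid contributes (Δs_i/2)·[g(s_{i-1}) + g(s_i)].
Sum = 14.28125.

14.28125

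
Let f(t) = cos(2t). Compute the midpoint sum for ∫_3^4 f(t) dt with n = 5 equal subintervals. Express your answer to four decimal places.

0.6386

Δt = (4 − 3)/5 = 0.2.
Midpoints: 3.1, 3.3, 3.5, 3.7, 3.9.
f(3.1) ≈ 0.9965, f(3.3) ≈ 0.9502, f(3.5) ≈ 0.7539, f(3.7) ≈ 0.4385, f(3.9) ≈ 0.0540.
Sum = Δt · [f(3.1) + f(3.3) + f(3.5) + f(3.7) + f(3.9)].
Sum ≈ 0.6386.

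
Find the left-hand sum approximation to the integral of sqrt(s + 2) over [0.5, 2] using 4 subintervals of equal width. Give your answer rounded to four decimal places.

2.6188

Δs = (2 − 0.5)/4 = 0.375.
Left endpoints: 0.5, 0.875, 1.25, 1.625.
f(0.5) ≈ 1.5811, f(0.875) ≈ 1.6956, f(1.25) ≈ 1.8028, f(1.625) ≈ 1.9039.
Sum = Δs · [f(0.5) + f(0.875) + f(1.25) + f(1.625)].
Sum ≈ 2.6188.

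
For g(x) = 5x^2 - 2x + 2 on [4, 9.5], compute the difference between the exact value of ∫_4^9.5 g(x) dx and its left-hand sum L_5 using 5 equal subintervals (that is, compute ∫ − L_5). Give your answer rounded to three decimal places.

Exact integral: ∫_4^9.5 g(x) dx ≈ 1259.04167.
L_5 = 1066.45.
Error ≈ 1259.04167 − 1066.45 ≈ 192.592.

192.592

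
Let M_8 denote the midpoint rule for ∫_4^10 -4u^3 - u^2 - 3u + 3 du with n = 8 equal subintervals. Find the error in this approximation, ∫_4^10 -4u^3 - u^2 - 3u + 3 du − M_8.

Exact integral: ∫_4^10 f(u) du = -10164.
M_8 = -10140.09375.
Error = -10164 − (-10140.09375) = -23.90625.

-23.90625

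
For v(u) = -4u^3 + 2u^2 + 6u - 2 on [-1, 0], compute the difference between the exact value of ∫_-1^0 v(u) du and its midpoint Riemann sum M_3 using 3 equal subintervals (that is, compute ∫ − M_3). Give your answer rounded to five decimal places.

0.07407

Exact integral: ∫_-1^0 v(u) du ≈ -3.3333333.
M_3 ≈ -3.4074074.
Error ≈ -3.3333333 − (-3.4074074) ≈ 0.07407.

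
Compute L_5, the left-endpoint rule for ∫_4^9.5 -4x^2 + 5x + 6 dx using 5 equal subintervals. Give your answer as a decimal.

-695.42

Δx = (9.5 − 4)/5 = 1.1.
Left endpoints: 4, 5.1, 6.2, 7.3, 8.4.
f(4) = -38, f(5.1) = -72.54, f(6.2) = -116.76, f(7.3) = -170.66, f(8.4) = -234.24.
Sum = Δx · [f(4) + f(5.1) + f(6.2) + f(7.3) + f(8.4)].
Sum = -695.42.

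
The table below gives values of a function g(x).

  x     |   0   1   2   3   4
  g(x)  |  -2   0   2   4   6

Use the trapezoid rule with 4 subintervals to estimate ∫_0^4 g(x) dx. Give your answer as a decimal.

Δx = 1.
T_4 = (1/2)·[(-2) + 2·0 + 2·2 + 2·4 + 6] = 8.

8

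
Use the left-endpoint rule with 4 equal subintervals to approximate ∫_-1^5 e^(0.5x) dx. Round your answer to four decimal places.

Δx = (5 − (-1))/4 = 1.5.
Left endpoints: -1, 0.5, 2, 3.5.
f(-1) ≈ 0.6065, f(0.5) ≈ 1.2840, f(2) ≈ 2.7183, f(3.5) ≈ 5.7546.
Sum = Δx · [f(-1) + f(0.5) + f(2) + f(3.5)].
Sum ≈ 15.5452.

15.5452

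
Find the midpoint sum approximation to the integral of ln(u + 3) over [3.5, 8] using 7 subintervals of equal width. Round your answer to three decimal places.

9.711

Δu = (8 − 3.5)/7 = 9/14.
Midpoints: 107/28, 125/28, 143/28, 5.75, 179/28, 197/28, 215/28.
f(107/28) ≈ 1.920, f(125/28) ≈ 2.010, f(143/28) ≈ 2.093, f(5.75) ≈ 2.169, f(179/28) ≈ 2.240, f(197/28) ≈ 2.306, f(215/28) ≈ 2.368.
Sum = Δu · [f(107/28) + f(125/28) + f(143/28) + ...].
Sum ≈ 9.711.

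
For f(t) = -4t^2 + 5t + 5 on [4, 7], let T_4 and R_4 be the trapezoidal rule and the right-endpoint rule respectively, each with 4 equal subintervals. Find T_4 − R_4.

43.875

T_4 = -275.625.
R_4 = -319.5.
T_4 − R_4 = 43.875.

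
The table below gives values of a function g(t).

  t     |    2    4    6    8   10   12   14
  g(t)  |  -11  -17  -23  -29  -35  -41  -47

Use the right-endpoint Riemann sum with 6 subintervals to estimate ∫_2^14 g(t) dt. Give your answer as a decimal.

-384

Δt = 2.
Sum = 2·[(-17) + (-23) + (-29) + (-35) + (-41) + (-47)] = -384.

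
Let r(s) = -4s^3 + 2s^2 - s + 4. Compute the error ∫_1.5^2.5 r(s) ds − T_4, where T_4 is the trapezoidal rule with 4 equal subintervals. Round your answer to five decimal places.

0.22917

Exact integral: ∫_1.5^2.5 r(s) ds ≈ -23.8333333.
T_4 = -24.0625.
Error ≈ -23.8333333 − (-24.0625) ≈ 0.22917.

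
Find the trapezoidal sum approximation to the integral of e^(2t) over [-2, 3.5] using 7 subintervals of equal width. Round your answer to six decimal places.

Δt = (3.5 − (-2))/7 = 11/14.
f(-2) ≈ 0.018316, f(-17/14) ≈ 0.088163, f(-3/7) ≈ 0.424373, f(5/14) ≈ 2.042727, f(8/7) ≈ 9.832707, f(27/14) ≈ 47.329930, f(19/7) ≈ 227.823551, f(3.5) ≈ 1096.633158.
T_7 = (Δt/2)·[f(t_0) + 2f(t_1) + ... + 2f(t_{6}) + f(t_7)].
Sum ≈ 656.752790.

656.752790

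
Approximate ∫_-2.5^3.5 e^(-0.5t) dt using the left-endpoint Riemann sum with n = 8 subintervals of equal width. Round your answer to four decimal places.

7.9544

Δt = (3.5 − (-2.5))/8 = 0.75.
Left endpoints: -2.5, -1.75, -1, -0.25, 0.5, 1.25, 2, 2.75.
f(-2.5) ≈ 3.4903, f(-1.75) ≈ 2.3989, f(-1) ≈ 1.6487, f(-0.25) ≈ 1.1331, f(0.5) ≈ 0.7788, f(1.25) ≈ 0.5353, f(2) ≈ 0.3679, f(2.75) ≈ 0.2528.
Sum = Δt · [f(-2.5) + f(-1.75) + f(-1) + ...].
Sum ≈ 7.9544.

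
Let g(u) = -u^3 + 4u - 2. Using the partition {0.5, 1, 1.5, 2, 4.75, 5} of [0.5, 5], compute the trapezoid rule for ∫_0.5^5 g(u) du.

Subinterval widths: 0.5, 0.5, 0.5, 2.75, 0.25.
g(0.5) = -0.125, g(1) = 1, g(1.5) = 0.625, g(2) = -2, g(4.75) = -90.171875, g(5) = -107.
On each subinterval the trapezoid contributes (Δu_i/2)·[g(u_{i-1}) + g(u_i)].
Sum = -151.1015625.

-151.1015625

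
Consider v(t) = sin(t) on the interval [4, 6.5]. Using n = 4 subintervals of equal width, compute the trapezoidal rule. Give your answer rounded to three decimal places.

Δt = (6.5 − 4)/4 = 0.625.
v(4) ≈ -0.757, v(4.625) ≈ -0.996, v(5.25) ≈ -0.859, v(5.875) ≈ -0.397, v(6.5) ≈ 0.215.
T_4 = (Δt/2)·[v(t_0) + 2v(t_1) + 2v(t_2) + 2v(t_3) + v(t_4)].
Sum ≈ -1.577.

-1.577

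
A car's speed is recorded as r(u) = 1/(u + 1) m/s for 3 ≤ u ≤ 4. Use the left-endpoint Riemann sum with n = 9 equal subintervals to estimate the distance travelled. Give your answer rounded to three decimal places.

0.226

Δu = (4 − 3)/9 = 1/9.
Left endpoints: 3, 28/9, 29/9, 10/3, 31/9, 32/9, 11/3, 34/9, 35/9.
r(3) = 0.25, r(28/9) = 9/37, r(29/9) = 9/38, r(10/3) = 3/13, r(31/9) = 0.225, r(32/9) = 9/41, r(11/3) = 3/14, r(34/9) = 9/43, r(35/9) = 9/44.
Sum = Δu · [r(3) + r(28/9) + r(29/9) + ...].
Sum ≈ 0.226.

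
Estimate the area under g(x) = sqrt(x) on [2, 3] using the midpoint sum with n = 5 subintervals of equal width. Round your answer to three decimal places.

1.579

Δx = (3 − 2)/5 = 0.2.
Midpoints: 2.1, 2.3, 2.5, 2.7, 2.9.
g(2.1) ≈ 1.449, g(2.3) ≈ 1.517, g(2.5) ≈ 1.581, g(2.7) ≈ 1.643, g(2.9) ≈ 1.703.
Sum = Δx · [g(2.1) + g(2.3) + g(2.5) + g(2.7) + g(2.9)].
Sum ≈ 1.579.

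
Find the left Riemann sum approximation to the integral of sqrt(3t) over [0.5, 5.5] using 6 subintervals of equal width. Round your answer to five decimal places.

13.25590

Δt = (5.5 − 0.5)/6 = 5/6.
Left endpoints: 0.5, 4/3, 13/6, 3, 23/6, 14/3.
f(0.5) ≈ 1.22474, f(4/3) ≈ 2.00000, f(13/6) ≈ 2.54951, f(3) ≈ 3.00000, f(23/6) ≈ 3.39116, f(14/3) ≈ 3.74166.
Sum = Δt · [f(0.5) + f(4/3) + f(13/6) + ...].
Sum ≈ 13.25590.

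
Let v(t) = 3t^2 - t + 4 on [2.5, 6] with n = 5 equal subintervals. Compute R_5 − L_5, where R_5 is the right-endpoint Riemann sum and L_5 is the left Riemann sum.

R_5 = 230.37.
L_5 = 170.345.
R_5 − L_5 = 60.025.

60.025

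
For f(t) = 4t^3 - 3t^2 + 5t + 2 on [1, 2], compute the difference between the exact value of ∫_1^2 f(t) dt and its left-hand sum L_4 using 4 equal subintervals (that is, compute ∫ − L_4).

2.84375

Exact integral: ∫_1^2 f(t) dt = 17.5.
L_4 = 14.65625.
Error = 17.5 − 14.65625 = 2.84375.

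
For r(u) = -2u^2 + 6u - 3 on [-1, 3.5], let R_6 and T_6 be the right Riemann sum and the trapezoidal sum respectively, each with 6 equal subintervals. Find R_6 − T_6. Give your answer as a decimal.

R_6 = -8.15625.
T_6 = -9.84375.
R_6 − T_6 = 1.6875.

1.6875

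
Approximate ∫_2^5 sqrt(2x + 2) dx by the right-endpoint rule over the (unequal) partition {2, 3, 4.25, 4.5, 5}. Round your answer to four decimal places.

9.4401

Subinterval widths: 1, 1.25, 0.25, 0.5.
Right endpoints: 3, 4.25, 4.5, 5.
f(3) ≈ 2.8284, f(4.25) ≈ 3.2404, f(4.5) ≈ 3.3166, f(5) ≈ 3.4641.
Sum = Σ Δx_i · f(x_i).
Sum ≈ 9.4401.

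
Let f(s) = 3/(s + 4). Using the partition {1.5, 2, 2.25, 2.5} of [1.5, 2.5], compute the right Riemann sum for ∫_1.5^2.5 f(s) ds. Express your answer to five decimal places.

0.48538

Subinterval widths: 0.5, 0.25, 0.25.
Right endpoints: 2, 2.25, 2.5.
f(2) = 0.5, f(2.25) = 0.48, f(2.5) = 6/13.
Sum = Σ Δs_i · f(s_i).
Sum ≈ 0.48538.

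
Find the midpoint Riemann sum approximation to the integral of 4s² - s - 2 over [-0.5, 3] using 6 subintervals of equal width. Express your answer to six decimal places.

24.394676

Δs = (3 − (-0.5))/6 = 7/12.
Midpoints: -5/24, 0.375, 23/24, 37/24, 2.125, 65/24.
f(-5/24) = -233/144, f(0.375) = -1.8125, f(23/24) = 103/144, f(37/24) = 859/144, f(2.125) = 13.9375, f(65/24) = 3547/144.
Sum = Δs · [f(-5/24) + f(0.375) + f(23/24) + ...].
Sum ≈ 24.394676.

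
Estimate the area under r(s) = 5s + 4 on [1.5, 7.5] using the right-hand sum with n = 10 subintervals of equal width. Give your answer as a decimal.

168

Δs = (7.5 − 1.5)/10 = 0.6.
Right endpoints: 2.1, 2.7, 3.3, 3.9, 4.5, 5.1, 5.7, 6.3, 6.9, 7.5.
r(2.1) = 14.5, r(2.7) = 17.5, r(3.3) = 20.5, r(3.9) = 23.5, r(4.5) = 26.5, r(5.1) = 29.5, r(5.7) = 32.5, r(6.3) = 35.5, r(6.9) = 38.5, r(7.5) = 41.5.
Sum = Δs · [r(2.1) + r(2.7) + r(3.3) + ...].
Sum = 168.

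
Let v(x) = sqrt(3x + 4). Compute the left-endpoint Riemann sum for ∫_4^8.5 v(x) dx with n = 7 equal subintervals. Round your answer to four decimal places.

20.9201

Δx = (8.5 − 4)/7 = 9/14.
Left endpoints: 4, 65/14, 37/7, 83/14, 46/7, 101/14, 55/7.
v(4) ≈ 4.0000, v(65/14) ≈ 4.2342, v(37/7) ≈ 4.4561, v(83/14) ≈ 4.6675, v(46/7) ≈ 4.8697, v(101/14) ≈ 5.0639, v(55/7) ≈ 5.2509.
Sum = Δx · [v(4) + v(65/14) + v(37/7) + ...].
Sum ≈ 20.9201.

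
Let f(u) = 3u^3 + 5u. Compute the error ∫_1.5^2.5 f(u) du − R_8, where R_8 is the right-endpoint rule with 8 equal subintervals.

-2.65625

Exact integral: ∫_1.5^2.5 f(u) du = 35.5.
R_8 = 38.15625.
Error = 35.5 − 38.15625 = -2.65625.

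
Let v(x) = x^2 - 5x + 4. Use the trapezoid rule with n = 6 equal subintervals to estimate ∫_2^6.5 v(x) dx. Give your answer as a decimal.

Δx = (6.5 − 2)/6 = 0.75.
v(2) = -2, v(2.75) = -2.1875, v(3.5) = -1.25, v(4.25) = 0.8125, v(5) = 4, v(5.75) = 8.3125, v(6.5) = 13.75.
T_6 = (Δx/2)·[v(x_0) + 2v(x_1) + ... + 2v(x_{5}) + v(x_6)].
Sum = 11.671875.

11.671875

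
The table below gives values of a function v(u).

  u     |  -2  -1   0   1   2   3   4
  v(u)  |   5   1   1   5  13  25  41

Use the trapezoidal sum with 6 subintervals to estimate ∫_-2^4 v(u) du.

Δu = 1.
T_6 = (1/2)·[5 + 2·1 + 2·1 + 2·5 + 2·13 + 2·25 + 41] = 68.

68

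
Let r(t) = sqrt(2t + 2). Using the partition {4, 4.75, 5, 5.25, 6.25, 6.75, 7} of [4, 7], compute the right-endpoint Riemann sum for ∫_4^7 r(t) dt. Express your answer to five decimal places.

11.06967

Subinterval widths: 0.75, 0.25, 0.25, 1, 0.5, 0.25.
Right endpoints: 4.75, 5, 5.25, 6.25, 6.75, 7.
r(4.75) ≈ 3.39116, r(5) ≈ 3.46410, r(5.25) ≈ 3.53553, r(6.25) ≈ 3.80789, r(6.75) ≈ 3.93700, r(7) ≈ 4.00000.
Sum = Σ Δt_i · r(t_i).
Sum ≈ 11.06967.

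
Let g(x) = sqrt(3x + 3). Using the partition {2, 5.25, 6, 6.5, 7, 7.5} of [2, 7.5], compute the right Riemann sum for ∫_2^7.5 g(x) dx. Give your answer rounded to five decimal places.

Subinterval widths: 3.25, 0.75, 0.5, 0.5, 0.5.
Right endpoints: 5.25, 6, 6.5, 7, 7.5.
g(5.25) ≈ 4.33013, g(6) ≈ 4.58258, g(6.5) ≈ 4.74342, g(7) ≈ 4.89898, g(7.5) ≈ 5.04975.
Sum = Σ Δx_i · g(x_i).
Sum ≈ 24.85592.

24.85592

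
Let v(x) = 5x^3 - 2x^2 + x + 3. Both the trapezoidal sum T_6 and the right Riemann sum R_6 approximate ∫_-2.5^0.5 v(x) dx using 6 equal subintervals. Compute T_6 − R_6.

-23.4375

T_6 = -55.375.
R_6 = -31.9375.
T_6 − R_6 = -23.4375.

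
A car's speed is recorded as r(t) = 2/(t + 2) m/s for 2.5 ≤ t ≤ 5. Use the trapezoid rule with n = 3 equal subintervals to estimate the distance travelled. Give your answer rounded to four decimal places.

0.8870

Δt = (5 − 2.5)/3 = 5/6.
r(2.5) = 4/9, r(10/3) = 0.375, r(25/6) = 12/37, r(5) = 2/7.
T_3 = (Δt/2)·[r(t_0) + 2r(t_1) + 2r(t_2) + r(t_3)].
Sum ≈ 0.8870.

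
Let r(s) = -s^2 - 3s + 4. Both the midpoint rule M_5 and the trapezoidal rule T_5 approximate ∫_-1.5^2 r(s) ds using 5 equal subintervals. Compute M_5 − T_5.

0.42875

M_5 = 7.72625.
T_5 = 7.2975.
M_5 − T_5 = 0.42875.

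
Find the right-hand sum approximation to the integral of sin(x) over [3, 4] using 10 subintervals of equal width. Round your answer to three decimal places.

Δx = (4 − 3)/10 = 0.1.
Right endpoints: 3.1, 3.2, 3.3, 3.4, 3.5, 3.6, 3.7, 3.8, 3.9, 4.
f(3.1) ≈ 0.042, f(3.2) ≈ -0.058, f(3.3) ≈ -0.158, f(3.4) ≈ -0.256, f(3.5) ≈ -0.351, f(3.6) ≈ -0.443, f(3.7) ≈ -0.530, f(3.8) ≈ -0.612, f(3.9) ≈ -0.688, f(4) ≈ -0.757.
Sum = Δx · [f(3.1) + f(3.2) + f(3.3) + ...].
Sum ≈ -0.381.

-0.381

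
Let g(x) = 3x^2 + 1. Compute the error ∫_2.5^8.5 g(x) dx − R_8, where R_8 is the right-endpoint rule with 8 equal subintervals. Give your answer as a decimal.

Exact integral: ∫_2.5^8.5 g(x) dx = 604.5.
R_8 = 680.4375.
Error = 604.5 − 680.4375 = -75.9375.

-75.9375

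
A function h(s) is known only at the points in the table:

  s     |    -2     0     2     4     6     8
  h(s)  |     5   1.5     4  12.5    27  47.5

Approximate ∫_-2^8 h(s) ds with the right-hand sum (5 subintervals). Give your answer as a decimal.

185

Δs = 2.
Sum = 2·[1.5 + 4 + 12.5 + 27 + 47.5] = 185.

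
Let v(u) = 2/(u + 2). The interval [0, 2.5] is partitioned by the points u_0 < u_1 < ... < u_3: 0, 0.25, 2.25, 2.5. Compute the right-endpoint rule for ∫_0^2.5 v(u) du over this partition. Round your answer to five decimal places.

Subinterval widths: 0.25, 2, 0.25.
Right endpoints: 0.25, 2.25, 2.5.
v(0.25) = 8/9, v(2.25) = 8/17, v(2.5) = 4/9.
Sum = Σ Δu_i · v(u_i).
Sum ≈ 1.27451.

1.27451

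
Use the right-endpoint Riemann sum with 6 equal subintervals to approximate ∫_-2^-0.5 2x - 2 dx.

-6.375

Δx = (-0.5 − (-2))/6 = 0.25.
Right endpoints: -1.75, -1.5, -1.25, -1, -0.75, -0.5.
f(-1.75) = -5.5, f(-1.5) = -5, f(-1.25) = -4.5, f(-1) = -4, f(-0.75) = -3.5, f(-0.5) = -3.
Sum = Δx · [f(-1.75) + f(-1.5) + f(-1.25) + ...].
Sum = -6.375.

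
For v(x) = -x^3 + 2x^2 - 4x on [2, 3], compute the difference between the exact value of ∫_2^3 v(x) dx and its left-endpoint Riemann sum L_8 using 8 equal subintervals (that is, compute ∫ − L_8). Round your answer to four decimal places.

Exact integral: ∫_2^3 v(x) dx ≈ -13.583333.
L_8 = -12.78515625.
Error ≈ -13.583333 − (-12.78515625) ≈ -0.7982.

-0.7982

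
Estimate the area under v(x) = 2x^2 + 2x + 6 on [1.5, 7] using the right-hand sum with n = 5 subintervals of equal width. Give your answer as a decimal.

365.86

Δx = (7 − 1.5)/5 = 1.1.
Right endpoints: 2.6, 3.7, 4.8, 5.9, 7.
v(2.6) = 24.72, v(3.7) = 40.78, v(4.8) = 61.68, v(5.9) = 87.42, v(7) = 118.
Sum = Δx · [v(2.6) + v(3.7) + v(4.8) + v(5.9) + v(7)].
Sum = 365.86.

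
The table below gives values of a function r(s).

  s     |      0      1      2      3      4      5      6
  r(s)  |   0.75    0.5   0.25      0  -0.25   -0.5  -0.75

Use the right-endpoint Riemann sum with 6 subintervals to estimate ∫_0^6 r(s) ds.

-0.75

Δs = 1.
Sum = 1·[0.5 + 0.25 + 0 + (-0.25) + (-0.5) + (-0.75)] = -0.75.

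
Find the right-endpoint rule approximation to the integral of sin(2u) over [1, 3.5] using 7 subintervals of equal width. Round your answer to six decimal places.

Δu = (3.5 − 1)/7 = 5/14.
Right endpoints: 19/14, 12/7, 29/14, 17/7, 39/14, 22/7, 3.5.
f(19/14) ≈ 0.414421, f(12/7) ≈ -0.283056, f(29/14) ≈ -0.842154, f(17/7) ≈ -0.989541, f(39/14) ≈ -0.653165, f(22/7) ≈ 0.002529, f(3.5) ≈ 0.656987.
Sum = Δu · [f(19/14) + f(12/7) + f(29/14) + ...].
Sum ≈ -0.604992.

-0.604992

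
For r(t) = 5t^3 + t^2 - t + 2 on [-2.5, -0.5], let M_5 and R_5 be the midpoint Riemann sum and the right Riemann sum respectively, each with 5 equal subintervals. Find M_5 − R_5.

M_5 = -36.01.
R_5 = -23.83.
M_5 − R_5 = -12.18.

-12.18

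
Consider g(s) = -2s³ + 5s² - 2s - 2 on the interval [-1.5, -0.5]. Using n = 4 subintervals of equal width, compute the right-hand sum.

5.71875

Δs = (-0.5 − (-1.5))/4 = 0.25.
Right endpoints: -1.25, -1, -0.75, -0.5.
g(-1.25) = 12.21875, g(-1) = 7, g(-0.75) = 3.15625, g(-0.5) = 0.5.
Sum = Δs · [g(-1.25) + g(-1) + g(-0.75) + g(-0.5)].
Sum = 5.71875.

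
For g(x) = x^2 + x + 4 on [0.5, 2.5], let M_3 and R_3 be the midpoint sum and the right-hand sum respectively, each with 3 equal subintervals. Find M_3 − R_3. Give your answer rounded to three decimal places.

-2.889

M_3 ≈ 16.09259.
R_3 ≈ 18.98148.
M_3 − R_3 ≈ -2.889.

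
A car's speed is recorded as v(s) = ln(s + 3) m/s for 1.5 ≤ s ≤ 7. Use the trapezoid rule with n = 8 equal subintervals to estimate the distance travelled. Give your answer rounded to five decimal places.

10.75269

Δs = (7 − 1.5)/8 = 0.6875.
v(1.5) ≈ 1.50408, v(2.1875) ≈ 1.64625, v(2.875) ≈ 1.77071, v(3.5625) ≈ 1.88137, v(4.25) ≈ 1.98100, v(4.9375) ≈ 2.07160, v(5.625) ≈ 2.15466, v(6.3125) ≈ 2.23136, v(7) ≈ 2.30259.
T_8 = (Δs/2)·[v(s_0) + 2v(s_1) + ... + 2v(s_{7}) + v(s_8)].
Sum ≈ 10.75269.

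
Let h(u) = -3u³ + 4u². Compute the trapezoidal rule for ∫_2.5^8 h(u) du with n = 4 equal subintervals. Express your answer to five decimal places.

Δu = (8 − 2.5)/4 = 1.375.
h(2.5) = -21.875, h(3.875) = -58621/512, h(5.25) = -323.859375, h(6.625) = -356743/512, h(8) = -1280.
T_4 = (Δu/2)·[h(u_0) + 2h(u_1) + 2h(u_2) + 2h(u_3) + h(u_4)].
Sum ≈ -2455.82520.

-2455.82520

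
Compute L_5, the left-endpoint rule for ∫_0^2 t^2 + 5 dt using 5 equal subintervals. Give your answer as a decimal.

Δt = (2 − 0)/5 = 0.4.
Left endpoints: 0, 0.4, 0.8, 1.2, 1.6.
f(0) = 5, f(0.4) = 5.16, f(0.8) = 5.64, f(1.2) = 6.44, f(1.6) = 7.56.
Sum = Δt · [f(0) + f(0.4) + f(0.8) + f(1.2) + f(1.6)].
Sum = 11.92.

11.92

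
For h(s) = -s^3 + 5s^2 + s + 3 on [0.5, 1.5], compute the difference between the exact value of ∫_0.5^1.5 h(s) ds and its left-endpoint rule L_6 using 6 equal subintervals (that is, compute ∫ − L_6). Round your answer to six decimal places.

0.636574

Exact integral: ∫_0.5^1.5 h(s) ds ≈ 8.16666667.
L_6 ≈ 7.53009259.
Error ≈ 8.16666667 − 7.53009259 ≈ 0.636574.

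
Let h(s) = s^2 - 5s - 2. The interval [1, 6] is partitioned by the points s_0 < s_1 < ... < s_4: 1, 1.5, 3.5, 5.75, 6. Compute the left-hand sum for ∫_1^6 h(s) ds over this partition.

-33.234375

Subinterval widths: 0.5, 2, 2.25, 0.25.
Left endpoints: 1, 1.5, 3.5, 5.75.
h(1) = -6, h(1.5) = -7.25, h(3.5) = -7.25, h(5.75) = 2.3125.
Sum = Σ Δs_i · h(s_i).
Sum = -33.234375.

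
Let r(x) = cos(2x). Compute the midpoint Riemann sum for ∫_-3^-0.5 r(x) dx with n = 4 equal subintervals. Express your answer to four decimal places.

-0.5987

Δx = (-0.5 − (-3))/4 = 0.625.
Midpoints: -2.6875, -2.0625, -1.4375, -0.8125.
r(-2.6875) ≈ 0.6152, r(-2.0625) ≈ -0.5542, r(-1.4375) ≈ -0.9647, r(-0.8125) ≈ -0.0542.
Sum = Δx · [r(-2.6875) + r(-2.0625) + r(-1.4375) + r(-0.8125)].
Sum ≈ -0.5987.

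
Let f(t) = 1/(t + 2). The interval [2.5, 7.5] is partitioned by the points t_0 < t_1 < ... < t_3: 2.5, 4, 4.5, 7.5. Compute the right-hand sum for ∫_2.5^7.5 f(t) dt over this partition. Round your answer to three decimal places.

Subinterval widths: 1.5, 0.5, 3.
Right endpoints: 4, 4.5, 7.5.
f(4) = 1/6, f(4.5) = 2/13, f(7.5) = 2/19.
Sum = Σ Δt_i · f(t_i).
Sum ≈ 0.643.

0.643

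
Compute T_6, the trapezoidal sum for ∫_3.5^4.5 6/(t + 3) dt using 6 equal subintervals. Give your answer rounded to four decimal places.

Δt = (4.5 − 3.5)/6 = 1/6.
f(3.5) = 12/13, f(11/3) = 0.9, f(23/6) = 36/41, f(4) = 6/7, f(25/6) = 36/43, f(13/3) = 9/11, f(4.5) = 0.8.
T_6 = (Δt/2)·[f(t_0) + 2f(t_1) + ... + 2f(t_{5}) + f(t_6)].
Sum ≈ 0.8587.

0.8587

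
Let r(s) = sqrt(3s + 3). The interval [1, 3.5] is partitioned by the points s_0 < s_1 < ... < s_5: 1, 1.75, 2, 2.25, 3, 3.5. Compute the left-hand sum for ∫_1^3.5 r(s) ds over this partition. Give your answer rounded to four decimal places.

Subinterval widths: 0.75, 0.25, 0.25, 0.75, 0.5.
Left endpoints: 1, 1.75, 2, 2.25, 3.
r(1) ≈ 2.4495, r(1.75) ≈ 2.8723, r(2) ≈ 3.0000, r(2.25) ≈ 3.1225, r(3) ≈ 3.4641.
Sum = Σ Δs_i · r(s_i).
Sum ≈ 7.3791.

7.3791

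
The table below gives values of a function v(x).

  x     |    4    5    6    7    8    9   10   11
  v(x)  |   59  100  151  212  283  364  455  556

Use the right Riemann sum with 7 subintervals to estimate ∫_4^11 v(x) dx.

Δx = 1.
Sum = 1·[100 + 151 + 212 + 283 + 364 + 455 + 556] = 2121.

2121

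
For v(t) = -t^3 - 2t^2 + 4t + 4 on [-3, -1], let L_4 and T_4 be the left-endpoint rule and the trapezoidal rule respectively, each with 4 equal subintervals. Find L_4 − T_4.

0.5

L_4 = -4.5.
T_4 = -5.
L_4 − T_4 = 0.5.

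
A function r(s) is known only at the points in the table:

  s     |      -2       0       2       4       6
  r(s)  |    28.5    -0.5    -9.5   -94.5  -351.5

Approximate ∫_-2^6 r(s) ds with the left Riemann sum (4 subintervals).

Δs = 2.
Sum = 2·[28.5 + (-0.5) + (-9.5) + (-94.5)] = -152.

-152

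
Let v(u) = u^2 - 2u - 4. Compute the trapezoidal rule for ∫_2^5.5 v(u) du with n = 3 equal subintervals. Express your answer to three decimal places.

13.336

Δu = (5.5 − 2)/3 = 7/6.
v(2) = -4, v(19/6) = -11/36, v(13/3) = 55/9, v(5.5) = 15.25.
T_3 = (Δu/2)·[v(u_0) + 2v(u_1) + 2v(u_2) + v(u_3)].
Sum ≈ 13.336.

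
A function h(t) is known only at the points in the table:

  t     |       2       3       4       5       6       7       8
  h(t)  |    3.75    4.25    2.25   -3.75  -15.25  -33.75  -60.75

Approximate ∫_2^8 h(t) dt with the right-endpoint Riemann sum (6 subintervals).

-107

Δt = 1.
Sum = 1·[4.25 + 2.25 + (-3.75) + (-15.25) + (-33.75) + (-60.75)] = -107.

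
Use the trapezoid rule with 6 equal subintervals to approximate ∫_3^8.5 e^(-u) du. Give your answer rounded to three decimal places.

Δu = (8.5 − 3)/6 = 11/12.
f(3) ≈ 0.050, f(47/12) ≈ 0.020, f(29/6) ≈ 0.008, f(5.75) ≈ 0.003, f(20/3) ≈ 0.001, f(91/12) ≈ 0.001, f(8.5) ≈ 0.000.
T_6 = (Δu/2)·[f(u_0) + 2f(u_1) + ... + 2f(u_{5}) + f(u_6)].
Sum ≈ 0.053.

0.053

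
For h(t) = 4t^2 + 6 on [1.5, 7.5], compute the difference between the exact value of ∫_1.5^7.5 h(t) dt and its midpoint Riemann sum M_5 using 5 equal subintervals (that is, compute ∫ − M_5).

Exact integral: ∫_1.5^7.5 h(t) dt = 594.
M_5 = 591.12.
Error = 594 − 591.12 = 2.88.

2.88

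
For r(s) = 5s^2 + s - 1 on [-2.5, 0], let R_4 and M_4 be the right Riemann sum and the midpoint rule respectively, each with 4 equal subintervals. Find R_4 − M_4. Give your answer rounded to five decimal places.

-7.76367

R_4 = 12.24609375.
M_4 ≈ 20.0097656.
R_4 − M_4 ≈ -7.76367.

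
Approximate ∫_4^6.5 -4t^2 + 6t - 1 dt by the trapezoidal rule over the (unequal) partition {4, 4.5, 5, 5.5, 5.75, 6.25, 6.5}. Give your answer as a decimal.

Subinterval widths: 0.5, 0.5, 0.5, 0.25, 0.5, 0.25.
f(4) = -41, f(4.5) = -55, f(5) = -71, f(5.5) = -89, f(5.75) = -98.75, f(6.25) = -119.75, f(6.5) = -131.
On each subinterval the trapezoid contributes (Δt_i/2)·[f(t_{i-1}) + f(t_i)].
Sum = -204.9375.

-204.9375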